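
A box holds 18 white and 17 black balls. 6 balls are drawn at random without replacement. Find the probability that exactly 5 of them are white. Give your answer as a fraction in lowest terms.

Total number of selections: C(35,6) = 1623160.
Selections with exactly 5 white: choose 5 of the 18 white and 1 of the 17 black, C(18,5)·C(17,1) = 8568·17 = 145656.
Probability = 145656/1623160 = 153/1705.

153/1705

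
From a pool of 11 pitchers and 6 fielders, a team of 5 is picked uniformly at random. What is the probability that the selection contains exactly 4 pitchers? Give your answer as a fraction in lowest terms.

495/1547

There are C(17,5) = 6188 ways to choose 5 from 17.
Selections with exactly 4 pitchers: choose 4 of the 11 pitchers and 1 of the 6 fielders, C(11,4)·C(6,1) = 330·6 = 1980.
Probability = 1980/6188 = 495/1547.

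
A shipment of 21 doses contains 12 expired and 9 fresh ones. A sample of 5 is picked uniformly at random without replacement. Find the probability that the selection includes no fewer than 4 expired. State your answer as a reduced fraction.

Total selections: C(21,5) = 20349.
Favorable selections (no fewer than 4 expired): C(12,4)·C(9,1) + C(12,5)·C(9,0) = 4455 + 792 = 5247.
Probability = 5247/20349 = 583/2261.

583/2261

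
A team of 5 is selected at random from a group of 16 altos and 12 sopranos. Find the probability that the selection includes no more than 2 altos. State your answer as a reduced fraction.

Total selections: C(28,5) = 98280.
Favorable selections (no more than 2 altos): C(16,0)·C(12,5) + C(16,1)·C(12,4) + C(16,2)·C(12,3) = 792 + 7920 + 26400 = 35112.
Probability = 35112/98280 = 209/585.

209/585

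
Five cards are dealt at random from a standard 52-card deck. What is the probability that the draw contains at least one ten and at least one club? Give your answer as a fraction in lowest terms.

There are C(52,5) = 2598960 possible draws.
By inclusion-exclusion on the complements, draws missing all tens or all clubs: C(48,5) + C(39,5) − C(36,5) = 1712304 + 575757 − 376992 = 1911069.
So draws with at least one of each: 2598960 − 1911069 = 687891, probability 687891/2598960 = 229297/866320.

229297/866320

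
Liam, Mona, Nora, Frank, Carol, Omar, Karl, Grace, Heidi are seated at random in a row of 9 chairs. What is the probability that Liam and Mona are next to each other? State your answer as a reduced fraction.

2/9

There are 9! = 362880 arrangements.
Treat Liam and Mona as a block: 8! arrangements of the blocks × 2 orders within the block = 2·40320 = 80640.
Probability = 80640/362880 = 2/9.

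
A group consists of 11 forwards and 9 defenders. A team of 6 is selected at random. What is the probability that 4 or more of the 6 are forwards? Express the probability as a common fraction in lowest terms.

Total selections: C(20,6) = 38760.
Favorable selections (4 or more forwards): C(11,4)·C(9,2) + C(11,5)·C(9,1) + C(11,6)·C(9,0) = 11880 + 4158 + 462 = 16500.
Probability = 16500/38760 = 275/646.

275/646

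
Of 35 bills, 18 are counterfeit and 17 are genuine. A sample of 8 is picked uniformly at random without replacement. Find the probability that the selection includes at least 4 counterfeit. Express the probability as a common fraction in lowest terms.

Total selections: C(35,8) = 23535820.
Count the complement (fewer than 4 counterfeit): C(18,0)·C(17,8) + C(18,1)·C(17,7) + C(18,2)·C(17,6) + C(18,3)·C(17,5) = 24310 + 350064 + 1893528 + 5049408 = 7317310.
Probability = 1 − 7317310/23535820 = 16218510/23535820 = 1239/1798.

1239/1798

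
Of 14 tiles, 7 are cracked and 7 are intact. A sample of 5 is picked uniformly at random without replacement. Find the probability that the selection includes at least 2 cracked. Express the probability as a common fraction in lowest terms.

There are C(14,5) = 2002 ways to choose the 5.
Count the complement (fewer than 2 cracked): C(7,0)·C(7,5) + C(7,1)·C(7,4) = 21 + 245 = 266.
Probability = 1 − 266/2002 = 1736/2002 = 124/143.

124/143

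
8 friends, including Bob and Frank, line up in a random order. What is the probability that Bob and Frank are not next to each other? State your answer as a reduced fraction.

3/4

There are 8! = 40320 arrangements.
Arrangements with Bob and Frank adjacent: 2·7! = 10080.
So not adjacent: 40320 − 10080 = 30240, probability 30240/40320 = 3/4.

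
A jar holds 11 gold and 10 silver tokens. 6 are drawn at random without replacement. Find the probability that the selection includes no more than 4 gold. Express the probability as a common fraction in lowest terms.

1171/1292

Total selections: C(21,6) = 54264.
Count the complement (more than 4 gold): C(11,5)·C(10,1) + C(11,6)·C(10,0) = 4620 + 462 = 5082.
Probability = 1 − 5082/54264 = 49182/54264 = 1171/1292.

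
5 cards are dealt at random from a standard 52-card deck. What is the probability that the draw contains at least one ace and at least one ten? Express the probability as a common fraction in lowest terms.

6509/64974

There are C(52,5) = 2598960 possible draws.
By inclusion-exclusion on the complements, draws missing all aces or all tens: C(48,5) + C(48,5) − C(44,5) = 1712304 + 1712304 − 1086008 = 2338600.
So draws with at least one of each: 2598960 − 2338600 = 260360, probability 260360/2598960 = 6509/64974.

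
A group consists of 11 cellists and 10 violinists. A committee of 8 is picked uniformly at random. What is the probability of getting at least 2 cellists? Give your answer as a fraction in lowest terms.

Total selections: C(21,8) = 203490.
Favorable selections (at least 2 cellists): C(11,2)·C(10,6) + C(11,3)·C(10,5) + C(11,4)·C(10,4) + C(11,5)·C(10,3) + C(11,6)·C(10,2) + C(11,7)·C(10,1) + C(11,8)·C(10,0) = 11550 + 41580 + 69300 + 55440 + 20790 + 3300 + 165 = 202125.
Probability = 202125/203490 = 1925/1938.

1925/1938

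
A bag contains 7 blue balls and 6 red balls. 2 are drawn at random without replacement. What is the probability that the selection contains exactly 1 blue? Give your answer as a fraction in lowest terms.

7/13

Total number of selections: C(13,2) = 78.
Selections with exactly 1 blue: choose 1 of the 7 blue and 1 of the 6 red, C(7,1)·C(6,1) = 7·6 = 42.
Probability = 42/78 = 7/13.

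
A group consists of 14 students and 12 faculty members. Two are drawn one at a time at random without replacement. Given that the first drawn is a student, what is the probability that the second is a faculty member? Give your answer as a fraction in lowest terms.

After removing one student, 25 remain: 13 students and 12 faculty members.
So the probability the next is a faculty member is 12/25.

12/25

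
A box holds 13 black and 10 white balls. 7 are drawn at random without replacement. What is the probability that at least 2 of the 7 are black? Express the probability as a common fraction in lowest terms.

4251/4301

There are C(23,7) = 245157 ways to choose the 7.
Count the complement (fewer than 2 black): C(13,0)·C(10,7) + C(13,1)·C(10,6) = 120 + 2730 = 2850.
Probability = 1 − 2850/245157 = 242307/245157 = 4251/4301.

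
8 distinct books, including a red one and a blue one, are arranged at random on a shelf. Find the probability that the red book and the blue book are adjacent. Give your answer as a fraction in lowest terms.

1/4

There are 8! = 40320 arrangements.
Treat the red book and the blue book as a block: 7! arrangements of the blocks × 2 orders within the block = 2·5040 = 10080.
Probability = 10080/40320 = 1/4.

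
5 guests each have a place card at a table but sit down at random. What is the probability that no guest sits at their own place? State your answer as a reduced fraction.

11/30

There are 5! = 120 seatings.
By inclusion-exclusion, seatings with no fixed points: C(5,0)·5! − C(5,1)·4! + C(5,2)·3! − C(5,3)·2! + C(5,4)·1! − C(5,5)·0! = 44.
Probability = 44/120 = 11/30.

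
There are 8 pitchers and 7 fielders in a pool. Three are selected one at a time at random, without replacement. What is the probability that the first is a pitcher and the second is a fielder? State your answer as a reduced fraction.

Multiply the conditional probabilities at each draw: 8/15 · 7/14 = 56/210 = 4/15.

4/15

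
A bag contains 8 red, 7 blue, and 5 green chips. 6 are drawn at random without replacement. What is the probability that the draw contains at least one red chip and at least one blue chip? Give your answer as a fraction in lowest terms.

301/323

There are C(20,6) = 38760 possible draws.
By inclusion-exclusion on the complements, draws missing all red or all blue: C(12,6) + C(13,6) − C(5,6) = 924 + 1716 − 0 = 2640.
So draws with at least one of each: 38760 − 2640 = 36120, probability 36120/38760 = 301/323.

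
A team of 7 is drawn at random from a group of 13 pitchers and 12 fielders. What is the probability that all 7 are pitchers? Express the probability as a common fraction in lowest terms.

39/10925

There are C(25,7) = 480700 possible selections.
Selections with all pitchers: C(13,7) = 1716.
Probability = 1716/480700 = 39/10925.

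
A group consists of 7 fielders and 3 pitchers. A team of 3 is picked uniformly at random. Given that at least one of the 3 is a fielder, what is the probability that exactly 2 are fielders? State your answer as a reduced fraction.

9/17

Work in counts. Selections with at least one fielder: C(10,3) − C(3,3) = 120 − 1 = 119.
Of those, selections where exactly 2 are fielders: C(7,2)·C(3,1) = 21·3 = 63.
Conditional probability = 63/119 = 9/17.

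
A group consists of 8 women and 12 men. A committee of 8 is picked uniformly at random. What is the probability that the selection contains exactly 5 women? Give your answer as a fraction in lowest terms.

1232/12597

There are C(20,8) = 125970 ways to choose 8 from 20.
Selections with exactly 5 women: choose 5 of the 8 women and 3 of the 12 men, C(8,5)·C(12,3) = 56·220 = 12320.
Probability = 12320/125970 = 1232/12597.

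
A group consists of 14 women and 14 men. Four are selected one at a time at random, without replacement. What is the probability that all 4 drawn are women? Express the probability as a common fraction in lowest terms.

11/225

Multiply the conditional probabilities at each draw: 14/28 · 13/27 · 12/26 · 11/25 = 24024/491400 = 11/225.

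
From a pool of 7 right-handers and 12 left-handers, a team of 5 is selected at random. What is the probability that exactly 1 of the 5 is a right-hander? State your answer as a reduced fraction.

Total number of selections: C(19,5) = 11628.
Selections with exactly 1 right-hander: choose 1 of the 7 right-handers and 4 of the 12 left-handers, C(7,1)·C(12,4) = 7·495 = 3465.
Probability = 3465/11628 = 385/1292.

385/1292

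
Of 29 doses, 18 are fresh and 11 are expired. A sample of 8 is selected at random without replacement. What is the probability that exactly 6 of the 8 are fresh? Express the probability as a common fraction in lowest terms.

476/2001

The sample space is all 8-subsets of the 29: C(29,8) = 4292145.
Selections with exactly 6 fresh: choose 6 of the 18 fresh and 2 of the 11 expired, C(18,6)·C(11,2) = 18564·55 = 1021020.
Probability = 1021020/4292145 = 476/2001.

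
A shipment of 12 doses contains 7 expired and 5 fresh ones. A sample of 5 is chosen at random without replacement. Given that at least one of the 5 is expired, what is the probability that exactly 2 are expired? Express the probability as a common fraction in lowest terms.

Work in counts. Selections with at least one expired: C(12,5) − C(5,5) = 792 − 1 = 791.
Of those, selections where exactly 2 are expired: C(7,2)·C(5,3) = 21·10 = 210.
Conditional probability = 210/791 = 30/113.

30/113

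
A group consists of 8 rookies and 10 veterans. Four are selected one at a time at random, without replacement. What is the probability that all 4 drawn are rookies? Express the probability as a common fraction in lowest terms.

Multiply the conditional probabilities at each draw: 8/18 · 7/17 · 6/16 · 5/15 = 1680/73440 = 7/306.

7/306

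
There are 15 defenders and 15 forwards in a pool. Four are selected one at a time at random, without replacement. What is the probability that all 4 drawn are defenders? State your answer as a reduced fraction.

Multiply the conditional probabilities at each draw: 15/30 · 14/29 · 13/28 · 12/27 = 32760/657720 = 13/261.

13/261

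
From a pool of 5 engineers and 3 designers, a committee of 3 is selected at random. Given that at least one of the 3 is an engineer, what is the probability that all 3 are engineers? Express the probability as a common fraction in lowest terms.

2/11

Work in counts. Selections with at least one engineer: C(8,3) − C(3,3) = 56 − 1 = 55.
Of those, selections where all 3 are engineers: C(5,3) = 10.
Conditional probability = 10/55 = 2/11.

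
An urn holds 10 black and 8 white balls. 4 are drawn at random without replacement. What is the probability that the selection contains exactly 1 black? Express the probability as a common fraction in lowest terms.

28/153

The sample space is all 4-subsets of the 18: C(18,4) = 3060.
Selections with exactly 1 black: choose 1 of the 10 black and 3 of the 8 white, C(10,1)·C(8,3) = 10·56 = 560.
Probability = 560/3060 = 28/153.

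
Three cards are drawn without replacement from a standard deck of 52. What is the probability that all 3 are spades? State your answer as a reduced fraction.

11/850

There are C(52,3) = 22100 possible 3-card hands.
Hands that are all spades: C(13,3) = 286.
Probability = 286/22100 = 11/850.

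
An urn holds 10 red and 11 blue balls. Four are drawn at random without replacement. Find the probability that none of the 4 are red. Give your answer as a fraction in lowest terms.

22/399

There are C(21,4) = 5985 possible selections.
Selections with no red (all blue): C(11,4) = 330.
Probability = 330/5985 = 22/399.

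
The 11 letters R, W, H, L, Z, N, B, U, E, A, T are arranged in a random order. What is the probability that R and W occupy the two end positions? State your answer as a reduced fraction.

There are 11! = 39916800 arrangements.
Place R and W at the ends in 2 ways, arrange the remaining 9 in 9! = 362880 ways: 2·362880 = 725760.
Probability = 725760/39916800 = 1/55.

1/55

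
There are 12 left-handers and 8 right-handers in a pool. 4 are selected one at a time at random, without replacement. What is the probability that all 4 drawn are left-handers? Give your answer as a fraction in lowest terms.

Multiply the conditional probabilities at each draw: 12/20 · 11/19 · 10/18 · 9/17 = 11880/116280 = 33/323.

33/323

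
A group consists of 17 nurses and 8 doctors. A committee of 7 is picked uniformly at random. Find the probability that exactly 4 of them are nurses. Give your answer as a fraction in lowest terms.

6664/24035

The sample space is all 7-subsets of the 25: C(25,7) = 480700.
Selections with exactly 4 nurses: choose 4 of the 17 nurses and 3 of the 8 doctors, C(17,4)·C(8,3) = 2380·56 = 133280.
Probability = 133280/480700 = 6664/24035.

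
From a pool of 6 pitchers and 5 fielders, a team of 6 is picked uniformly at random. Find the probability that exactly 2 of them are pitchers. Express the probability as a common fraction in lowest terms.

There are C(11,6) = 462 ways to choose 6 from 11.
Selections with exactly 2 pitchers: choose 2 of the 6 pitchers and 4 of the 5 fielders, C(6,2)·C(5,4) = 15·5 = 75.
Probability = 75/462 = 25/154.

25/154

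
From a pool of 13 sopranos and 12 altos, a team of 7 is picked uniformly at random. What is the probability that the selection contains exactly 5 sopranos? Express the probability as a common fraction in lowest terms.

3861/21850

Total number of selections: C(25,7) = 480700.
Selections with exactly 5 sopranos: choose 5 of the 13 sopranos and 2 of the 12 altos, C(13,5)·C(12,2) = 1287·66 = 84942.
Probability = 84942/480700 = 3861/21850.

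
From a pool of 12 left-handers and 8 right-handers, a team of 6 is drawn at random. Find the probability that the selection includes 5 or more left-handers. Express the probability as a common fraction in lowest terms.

121/646

Total selections: C(20,6) = 38760.
Favorable selections (5 or more left-handers): C(12,5)·C(8,1) + C(12,6)·C(8,0) = 6336 + 924 = 7260.
Probability = 7260/38760 = 121/646.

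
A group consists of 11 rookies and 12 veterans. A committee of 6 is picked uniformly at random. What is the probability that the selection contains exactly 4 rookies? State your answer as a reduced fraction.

The sample space is all 6-subsets of the 23: C(23,6) = 100947.
Selections with exactly 4 rookies: choose 4 of the 11 rookies and 2 of the 12 veterans, C(11,4)·C(12,2) = 330·66 = 21780.
Probability = 21780/100947 = 660/3059.

660/3059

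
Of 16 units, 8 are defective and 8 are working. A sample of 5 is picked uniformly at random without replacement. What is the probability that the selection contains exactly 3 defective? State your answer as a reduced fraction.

14/39

Total number of selections: C(16,5) = 4368.
Selections with exactly 3 defective: choose 3 of the 8 defective and 2 of the 8 working, C(8,3)·C(8,2) = 56·28 = 1568.
Probability = 1568/4368 = 14/39.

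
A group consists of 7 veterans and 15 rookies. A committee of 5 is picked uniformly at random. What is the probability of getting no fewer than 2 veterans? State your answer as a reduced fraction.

Total selections: C(22,5) = 26334.
Favorable selections (no fewer than 2 veterans): C(7,2)·C(15,3) + C(7,3)·C(15,2) + C(7,4)·C(15,1) + C(7,5)·C(15,0) = 9555 + 3675 + 525 + 21 = 13776.
Probability = 13776/26334 = 328/627.

328/627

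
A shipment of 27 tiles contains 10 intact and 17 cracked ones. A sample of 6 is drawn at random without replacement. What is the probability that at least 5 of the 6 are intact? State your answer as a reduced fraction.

749/49335

There are C(27,6) = 296010 ways to choose the 6.
Favorable selections (at least 5 intact): C(10,5)·C(17,1) + C(10,6)·C(17,0) = 4284 + 210 = 4494.
Probability = 4494/296010 = 749/49335.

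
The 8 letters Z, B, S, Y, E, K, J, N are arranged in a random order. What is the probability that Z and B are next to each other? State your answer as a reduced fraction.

There are 8! = 40320 arrangements.
Treat Z and B as a block: 7! arrangements of the blocks × 2 orders within the block = 2·5040 = 10080.
Probability = 10080/40320 = 1/4.

1/4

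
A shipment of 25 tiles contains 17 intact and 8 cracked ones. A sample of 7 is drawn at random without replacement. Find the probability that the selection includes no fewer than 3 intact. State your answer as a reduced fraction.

There are C(25,7) = 480700 ways to choose the 7.
Favorable selections (no fewer than 3 intact): C(17,3)·C(8,4) + C(17,4)·C(8,3) + C(17,5)·C(8,2) + C(17,6)·C(8,1) + C(17,7)·C(8,0) = 47600 + 133280 + 173264 + 99008 + 19448 = 472600.
Probability = 472600/480700 = 4726/4807.

4726/4807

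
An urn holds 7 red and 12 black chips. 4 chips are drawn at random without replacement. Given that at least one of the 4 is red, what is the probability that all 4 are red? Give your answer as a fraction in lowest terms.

Work in counts. Selections with at least one red: C(19,4) − C(12,4) = 3876 − 495 = 3381.
Of those, selections where all 4 are red: C(7,4) = 35.
Conditional probability = 35/3381 = 5/483.

5/483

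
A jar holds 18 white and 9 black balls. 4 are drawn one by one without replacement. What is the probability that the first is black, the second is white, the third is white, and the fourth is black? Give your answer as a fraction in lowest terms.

17/325

Multiply the conditional probabilities at each draw: 9/27 · 18/26 · 17/25 · 8/24 = 22032/421200 = 17/325.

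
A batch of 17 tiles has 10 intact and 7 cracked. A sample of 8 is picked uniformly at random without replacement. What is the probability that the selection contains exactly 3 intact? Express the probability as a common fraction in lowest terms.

252/2431

The sample space is all 8-subsets of the 17: C(17,8) = 24310.
Selections with exactly 3 intact: choose 3 of the 10 intact and 5 of the 7 cracked, C(10,3)·C(7,5) = 120·21 = 2520.
Probability = 2520/24310 = 252/2431.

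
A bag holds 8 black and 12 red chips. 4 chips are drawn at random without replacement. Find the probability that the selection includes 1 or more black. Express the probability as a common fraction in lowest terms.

290/323

Total selections: C(20,4) = 4845.
The complement is all 4 are red: C(12,4) = 495.
Probability = 1 − 495/4845 = 4350/4845 = 290/323.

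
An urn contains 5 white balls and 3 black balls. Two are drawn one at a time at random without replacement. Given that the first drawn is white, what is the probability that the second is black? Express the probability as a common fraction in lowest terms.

After removing one white, 7 remain: 4 white and 3 black.
So the probability the next is black is 3/7.

3/7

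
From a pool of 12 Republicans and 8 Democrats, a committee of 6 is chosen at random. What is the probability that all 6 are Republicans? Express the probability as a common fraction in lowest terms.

There are C(20,6) = 38760 possible selections.
Selections with all Republicans: C(12,6) = 924.
Probability = 924/38760 = 77/3230.

77/3230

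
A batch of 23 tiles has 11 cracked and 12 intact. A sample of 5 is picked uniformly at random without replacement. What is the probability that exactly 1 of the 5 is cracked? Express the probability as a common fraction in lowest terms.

There are C(23,5) = 33649 ways to choose 5 from 23.
Selections with exactly 1 cracked: choose 1 of the 11 cracked and 4 of the 12 intact, C(11,1)·C(12,4) = 11·495 = 5445.
Probability = 5445/33649 = 495/3059.

495/3059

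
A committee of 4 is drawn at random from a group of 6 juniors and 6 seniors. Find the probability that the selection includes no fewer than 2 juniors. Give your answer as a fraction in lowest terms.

8/11

Total selections: C(12,4) = 495.
Count the complement (fewer than 2 juniors): C(6,0)·C(6,4) + C(6,1)·C(6,3) = 15 + 120 = 135.
Probability = 1 − 135/495 = 360/495 = 8/11.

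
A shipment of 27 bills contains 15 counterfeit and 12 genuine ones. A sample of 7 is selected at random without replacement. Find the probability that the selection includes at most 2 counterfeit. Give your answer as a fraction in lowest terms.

There are C(27,7) = 888030 ways to choose the 7.
Favorable selections (at most 2 counterfeit): C(15,0)·C(12,7) + C(15,1)·C(12,6) + C(15,2)·C(12,5) = 792 + 13860 + 83160 = 97812.
Probability = 97812/888030 = 38/345.

38/345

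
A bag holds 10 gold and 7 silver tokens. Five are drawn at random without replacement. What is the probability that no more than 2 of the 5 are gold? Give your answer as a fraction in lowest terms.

There are C(17,5) = 6188 ways to choose the 5.
Favorable selections (no more than 2 gold): C(10,0)·C(7,5) + C(10,1)·C(7,4) + C(10,2)·C(7,3) = 21 + 350 + 1575 = 1946.
Probability = 1946/6188 = 139/442.

139/442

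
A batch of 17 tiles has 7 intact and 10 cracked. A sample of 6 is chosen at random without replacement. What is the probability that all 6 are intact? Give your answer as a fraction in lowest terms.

There are C(17,6) = 12376 possible selections.
Selections with all intact: C(7,6) = 7.
Probability = 7/12376 = 1/1768.

1/1768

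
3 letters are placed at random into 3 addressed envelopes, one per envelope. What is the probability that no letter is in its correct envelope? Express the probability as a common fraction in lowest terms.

1/3

There are 3! = 6 assignments.
By inclusion-exclusion, assignments with no fixed points: C(3,0)·3! − C(3,1)·2! + C(3,2)·1! − C(3,3)·0! = 2.
Probability = 2/6 = 1/3.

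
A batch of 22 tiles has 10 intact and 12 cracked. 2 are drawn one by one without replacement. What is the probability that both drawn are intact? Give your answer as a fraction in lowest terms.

15/77

Multiply the conditional probabilities at each draw: 10/22 · 9/21 = 90/462 = 15/77.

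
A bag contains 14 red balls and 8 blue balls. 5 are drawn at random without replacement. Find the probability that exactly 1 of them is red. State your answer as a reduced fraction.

There are C(22,5) = 26334 ways to choose 5 from 22.
Selections with exactly 1 red: choose 1 of the 14 red and 4 of the 8 blue, C(14,1)·C(8,4) = 14·70 = 980.
Probability = 980/26334 = 70/1881.

70/1881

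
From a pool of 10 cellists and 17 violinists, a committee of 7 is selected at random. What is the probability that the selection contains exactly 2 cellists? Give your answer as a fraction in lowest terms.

238/759

The sample space is all 7-subsets of the 27: C(27,7) = 888030.
Selections with exactly 2 cellists: choose 2 of the 10 cellists and 5 of the 17 violinists, C(10,2)·C(17,5) = 45·6188 = 278460.
Probability = 278460/888030 = 238/759.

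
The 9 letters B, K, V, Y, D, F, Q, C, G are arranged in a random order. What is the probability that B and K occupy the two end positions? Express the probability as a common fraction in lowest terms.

There are 9! = 362880 arrangements.
Place B and K at the ends in 2 ways, arrange the remaining 7 in 7! = 5040 ways: 2·5040 = 10080.
Probability = 10080/362880 = 1/36.

1/36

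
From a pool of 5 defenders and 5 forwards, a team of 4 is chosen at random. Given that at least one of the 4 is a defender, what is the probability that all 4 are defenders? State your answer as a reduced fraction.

Work in counts. Selections with at least one defender: C(10,4) − C(5,4) = 210 − 5 = 205.
Of those, selections where all 4 are defenders: C(5,4) = 5.
Conditional probability = 5/205 = 1/41.

1/41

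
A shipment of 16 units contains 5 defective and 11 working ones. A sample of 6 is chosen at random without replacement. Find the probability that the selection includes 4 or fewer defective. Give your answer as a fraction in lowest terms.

Total selections: C(16,6) = 8008.
The complement is exactly 5 defective: C(5,5)·C(11,1) = 11.
Probability = 1 − 11/8008 = 7997/8008 = 727/728.

727/728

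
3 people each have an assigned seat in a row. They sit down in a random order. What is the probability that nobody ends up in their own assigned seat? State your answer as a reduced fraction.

There are 3! = 6 seatings.
By inclusion-exclusion, seatings with no fixed points: C(3,0)·3! − C(3,1)·2! + C(3,2)·1! − C(3,3)·0! = 2.
Probability = 2/6 = 1/3.

1/3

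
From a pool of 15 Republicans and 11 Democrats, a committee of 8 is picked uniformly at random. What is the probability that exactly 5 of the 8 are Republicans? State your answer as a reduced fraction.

693/2185

The sample space is all 8-subsets of the 26: C(26,8) = 1562275.
Selections with exactly 5 Republicans: choose 5 of the 15 Republicans and 3 of the 11 Democrats, C(15,5)·C(11,3) = 3003·165 = 495495.
Probability = 495495/1562275 = 693/2185.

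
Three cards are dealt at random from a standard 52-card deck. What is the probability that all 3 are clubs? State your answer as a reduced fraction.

11/850

There are C(52,3) = 22100 possible 3-card hands.
Hands that are all clubs: C(13,3) = 286.
Probability = 286/22100 = 11/850.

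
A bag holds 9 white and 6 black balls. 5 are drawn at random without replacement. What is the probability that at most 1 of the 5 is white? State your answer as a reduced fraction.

47/1001

Total selections: C(15,5) = 3003.
Favorable selections (at most 1 white): C(9,0)·C(6,5) + C(9,1)·C(6,4) = 6 + 135 = 141.
Probability = 141/3003 = 47/1001.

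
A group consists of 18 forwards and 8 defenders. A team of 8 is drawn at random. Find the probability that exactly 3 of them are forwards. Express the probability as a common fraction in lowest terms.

45696/1562275

Total number of selections: C(26,8) = 1562275.
Selections with exactly 3 forwards: choose 3 of the 18 forwards and 5 of the 8 defenders, C(18,3)·C(8,5) = 816·56 = 45696.
Probability = 45696/1562275.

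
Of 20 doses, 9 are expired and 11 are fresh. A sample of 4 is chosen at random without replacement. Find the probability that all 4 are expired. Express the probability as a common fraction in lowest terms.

There are C(20,4) = 4845 possible selections.
Selections with all expired: C(9,4) = 126.
Probability = 126/4845 = 42/1615.

42/1615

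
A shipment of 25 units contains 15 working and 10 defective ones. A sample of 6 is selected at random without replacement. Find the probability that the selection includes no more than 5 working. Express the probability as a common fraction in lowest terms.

447/460

There are C(25,6) = 177100 ways to choose the 6.
The complement is exactly 6 working: C(15,6)·C(10,0) = 5005.
Probability = 1 − 5005/177100 = 172095/177100 = 447/460.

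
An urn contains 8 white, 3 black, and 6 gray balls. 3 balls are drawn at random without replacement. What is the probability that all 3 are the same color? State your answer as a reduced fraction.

77/680

There are C(17,3) = 680 ways to draw 3 balls.
All same color: C(8,3) + C(3,3) + C(6,3) = 56 + 1 + 20 = 77.
Probability = 77/680.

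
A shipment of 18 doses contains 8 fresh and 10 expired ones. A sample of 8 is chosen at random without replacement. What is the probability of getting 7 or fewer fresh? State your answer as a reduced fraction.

There are C(18,8) = 43758 ways to choose the 8.
The complement is exactly 8 fresh: C(8,8)·C(10,0) = 1.
Probability = 1 − 1/43758 = 43757/43758.

43757/43758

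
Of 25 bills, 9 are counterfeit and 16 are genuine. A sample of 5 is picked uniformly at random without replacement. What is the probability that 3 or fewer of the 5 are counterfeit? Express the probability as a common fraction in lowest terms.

1214/1265

There are C(25,5) = 53130 ways to choose the 5.
Count the complement (more than 3 counterfeit): C(9,4)·C(16,1) + C(9,5)·C(16,0) = 2016 + 126 = 2142.
Probability = 1 − 2142/53130 = 50988/53130 = 1214/1265.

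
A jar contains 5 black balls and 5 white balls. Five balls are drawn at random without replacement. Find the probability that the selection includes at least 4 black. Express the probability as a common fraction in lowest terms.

13/126

There are C(10,5) = 252 ways to choose the 5.
Favorable selections (at least 4 black): C(5,4)·C(5,1) + C(5,5)·C(5,0) = 25 + 1 = 26.
Probability = 26/252 = 13/126.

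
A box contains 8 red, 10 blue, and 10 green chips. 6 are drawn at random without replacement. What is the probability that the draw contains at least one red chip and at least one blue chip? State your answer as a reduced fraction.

17757/20930

There are C(28,6) = 376740 possible draws.
By inclusion-exclusion on the complements, draws missing all red or all blue: C(20,6) + C(18,6) − C(10,6) = 38760 + 18564 − 210 = 57114.
So draws with at least one of each: 376740 − 57114 = 319626, probability 319626/376740 = 17757/20930.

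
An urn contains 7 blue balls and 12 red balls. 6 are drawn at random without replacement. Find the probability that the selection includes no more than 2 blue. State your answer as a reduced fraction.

803/1292

There are C(19,6) = 27132 ways to choose the 6.
Favorable selections (no more than 2 blue): C(7,0)·C(12,6) + C(7,1)·C(12,5) + C(7,2)·C(12,4) = 924 + 5544 + 10395 = 16863.
Probability = 16863/27132 = 803/1292.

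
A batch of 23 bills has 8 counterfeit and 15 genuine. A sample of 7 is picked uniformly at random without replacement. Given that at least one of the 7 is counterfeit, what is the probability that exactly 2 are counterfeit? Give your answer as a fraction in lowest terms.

Work in counts. Selections with at least one counterfeit: C(23,7) − C(15,7) = 245157 − 6435 = 238722.
Of those, selections where exactly 2 are counterfeit: C(8,2)·C(15,5) = 28·3003 = 84084.
Conditional probability = 84084/238722 = 1274/3617.

1274/3617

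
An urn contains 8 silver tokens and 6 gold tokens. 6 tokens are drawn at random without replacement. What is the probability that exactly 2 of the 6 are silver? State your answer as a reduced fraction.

The sample space is all 6-subsets of the 14: C(14,6) = 3003.
Selections with exactly 2 silver: choose 2 of the 8 silver and 4 of the 6 gold, C(8,2)·C(6,4) = 28·15 = 420.
Probability = 420/3003 = 20/143.

20/143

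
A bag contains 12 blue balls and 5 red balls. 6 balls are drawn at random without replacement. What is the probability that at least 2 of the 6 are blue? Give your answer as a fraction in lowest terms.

3091/3094

There are C(17,6) = 12376 ways to choose the 6.
The complement is exactly 1 blue: C(12,1)·C(5,5) = 12.
Probability = 1 − 12/12376 = 12364/12376 = 3091/3094.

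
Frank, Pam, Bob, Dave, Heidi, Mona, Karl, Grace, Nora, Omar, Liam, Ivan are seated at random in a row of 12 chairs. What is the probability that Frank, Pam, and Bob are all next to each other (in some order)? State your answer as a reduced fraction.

1/22

There are 12! = 479001600 arrangements.
Treat the three as one block: 10! placements × 3! orders within the block = 3628800·6 = 21772800.
Probability = 21772800/479001600 = 1/22.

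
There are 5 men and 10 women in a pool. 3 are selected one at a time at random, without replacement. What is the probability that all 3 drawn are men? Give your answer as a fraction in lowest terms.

Multiply the conditional probabilities at each draw: 5/15 · 4/14 · 3/13 = 60/2730 = 2/91.

2/91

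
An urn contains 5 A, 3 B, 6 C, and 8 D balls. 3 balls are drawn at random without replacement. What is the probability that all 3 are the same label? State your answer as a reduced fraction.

87/1540

There are C(22,3) = 1540 ways to draw 3 balls.
All same label: C(5,3) + C(3,3) + C(6,3) + C(8,3) = 10 + 1 + 20 + 56 = 87.
Probability = 87/1540.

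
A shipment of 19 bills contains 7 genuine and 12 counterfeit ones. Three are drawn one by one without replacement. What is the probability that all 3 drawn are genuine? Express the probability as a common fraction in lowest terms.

35/969

Multiply the conditional probabilities at each draw: 7/19 · 6/18 · 5/17 = 210/5814 = 35/969.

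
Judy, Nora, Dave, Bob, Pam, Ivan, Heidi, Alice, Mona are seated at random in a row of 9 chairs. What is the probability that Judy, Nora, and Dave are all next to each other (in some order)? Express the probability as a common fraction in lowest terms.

1/12

There are 9! = 362880 arrangements.
Treat the three as one block: 7! placements × 3! orders within the block = 5040·6 = 30240.
Probability = 30240/362880 = 1/12.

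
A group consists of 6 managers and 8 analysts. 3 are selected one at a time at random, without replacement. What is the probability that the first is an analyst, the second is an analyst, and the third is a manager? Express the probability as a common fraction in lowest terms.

2/13

Multiply the conditional probabilities at each draw: 8/14 · 7/13 · 6/12 = 336/2184 = 2/13.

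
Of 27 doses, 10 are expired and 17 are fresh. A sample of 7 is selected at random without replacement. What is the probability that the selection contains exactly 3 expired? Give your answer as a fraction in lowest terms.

9520/29601

There are C(27,7) = 888030 ways to choose 7 from 27.
Selections with exactly 3 expired: choose 3 of the 10 expired and 4 of the 17 fresh, C(10,3)·C(17,4) = 120·2380 = 285600.
Probability = 285600/888030 = 9520/29601.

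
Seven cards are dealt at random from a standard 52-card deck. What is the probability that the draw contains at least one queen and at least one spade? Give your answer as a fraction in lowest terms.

There are C(52,7) = 133784560 possible draws.
By inclusion-exclusion on the complements, draws missing all queens or all spades: C(48,7) + C(39,7) − C(36,7) = 73629072 + 15380937 − 8347680 = 80662329.
So draws with at least one of each: 133784560 − 80662329 = 53122231, probability 53122231/133784560.

53122231/133784560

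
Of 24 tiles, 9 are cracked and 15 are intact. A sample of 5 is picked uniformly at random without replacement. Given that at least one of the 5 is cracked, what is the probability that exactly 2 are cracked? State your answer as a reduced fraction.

260/627

Work in counts. Selections with at least one cracked: C(24,5) − C(15,5) = 42504 − 3003 = 39501.
Of those, selections where exactly 2 are cracked: C(9,2)·C(15,3) = 36·455 = 16380.
Conditional probability = 16380/39501 = 260/627.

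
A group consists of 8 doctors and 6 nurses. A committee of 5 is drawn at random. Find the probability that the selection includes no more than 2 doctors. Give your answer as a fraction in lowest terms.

49/143

Total selections: C(14,5) = 2002.
Favorable selections (no more than 2 doctors): C(8,0)·C(6,5) + C(8,1)·C(6,4) + C(8,2)·C(6,3) = 6 + 120 + 560 = 686.
Probability = 686/2002 = 49/143.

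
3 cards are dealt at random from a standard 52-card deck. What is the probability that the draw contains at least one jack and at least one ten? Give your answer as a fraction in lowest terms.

188/5525

There are C(52,3) = 22100 possible draws.
By inclusion-exclusion on the complements, draws missing all jacks or all tens: C(48,3) + C(48,3) − C(44,3) = 17296 + 17296 − 13244 = 21348.
So draws with at least one of each: 22100 − 21348 = 752, probability 752/22100 = 188/5525.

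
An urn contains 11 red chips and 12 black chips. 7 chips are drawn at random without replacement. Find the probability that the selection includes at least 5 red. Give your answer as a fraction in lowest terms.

Total selections: C(23,7) = 245157.
Favorable selections (at least 5 red): C(11,5)·C(12,2) + C(11,6)·C(12,1) + C(11,7)·C(12,0) = 30492 + 5544 + 330 = 36366.
Probability = 36366/245157 = 58/391.

58/391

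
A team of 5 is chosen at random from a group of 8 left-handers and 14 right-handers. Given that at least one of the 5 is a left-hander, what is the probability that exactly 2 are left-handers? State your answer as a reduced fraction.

Work in counts. Selections with at least one left-hander: C(22,5) − C(14,5) = 26334 − 2002 = 24332.
Of those, selections where exactly 2 are left-handers: C(8,2)·C(14,3) = 28·364 = 10192.
Conditional probability = 10192/24332 = 364/869.

364/869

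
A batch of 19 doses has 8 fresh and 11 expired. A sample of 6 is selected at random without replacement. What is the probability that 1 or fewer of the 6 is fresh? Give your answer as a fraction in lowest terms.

99/646

There are C(19,6) = 27132 ways to choose the 6.
Favorable selections (1 or fewer fresh): C(8,0)·C(11,6) + C(8,1)·C(11,5) = 462 + 3696 = 4158.
Probability = 4158/27132 = 99/646.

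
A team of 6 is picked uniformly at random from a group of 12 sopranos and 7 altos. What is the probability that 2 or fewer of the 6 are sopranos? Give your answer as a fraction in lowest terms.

Total selections: C(19,6) = 27132.
Favorable selections (2 or fewer sopranos): C(12,0)·C(7,6) + C(12,1)·C(7,5) + C(12,2)·C(7,4) = 7 + 252 + 2310 = 2569.
Probability = 2569/27132 = 367/3876.

367/3876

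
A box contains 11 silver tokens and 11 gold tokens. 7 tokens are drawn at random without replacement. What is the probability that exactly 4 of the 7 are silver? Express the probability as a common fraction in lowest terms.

There are C(22,7) = 170544 ways to choose 7 from 22.
Selections with exactly 4 silver: choose 4 of the 11 silver and 3 of the 11 gold, C(11,4)·C(11,3) = 330·165 = 54450.
Probability = 54450/170544 = 825/2584.

825/2584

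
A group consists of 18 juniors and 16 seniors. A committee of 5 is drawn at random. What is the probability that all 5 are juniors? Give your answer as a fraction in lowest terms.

There are C(34,5) = 278256 possible selections.
Selections with all juniors: C(18,5) = 8568.
Probability = 8568/278256 = 21/682.

21/682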